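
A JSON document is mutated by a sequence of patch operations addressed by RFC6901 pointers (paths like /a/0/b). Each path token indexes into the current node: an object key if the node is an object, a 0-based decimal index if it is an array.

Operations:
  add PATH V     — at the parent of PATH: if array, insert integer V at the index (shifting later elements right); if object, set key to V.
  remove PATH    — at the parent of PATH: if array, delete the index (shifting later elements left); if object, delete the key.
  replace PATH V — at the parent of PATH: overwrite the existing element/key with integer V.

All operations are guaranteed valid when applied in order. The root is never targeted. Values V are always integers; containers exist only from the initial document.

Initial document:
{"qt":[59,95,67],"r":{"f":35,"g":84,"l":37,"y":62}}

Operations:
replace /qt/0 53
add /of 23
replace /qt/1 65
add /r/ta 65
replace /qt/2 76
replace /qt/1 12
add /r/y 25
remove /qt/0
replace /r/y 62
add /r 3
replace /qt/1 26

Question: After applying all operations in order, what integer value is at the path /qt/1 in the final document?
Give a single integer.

After op 1 (replace /qt/0 53): {"qt":[53,95,67],"r":{"f":35,"g":84,"l":37,"y":62}}
After op 2 (add /of 23): {"of":23,"qt":[53,95,67],"r":{"f":35,"g":84,"l":37,"y":62}}
After op 3 (replace /qt/1 65): {"of":23,"qt":[53,65,67],"r":{"f":35,"g":84,"l":37,"y":62}}
After op 4 (add /r/ta 65): {"of":23,"qt":[53,65,67],"r":{"f":35,"g":84,"l":37,"ta":65,"y":62}}
After op 5 (replace /qt/2 76): {"of":23,"qt":[53,65,76],"r":{"f":35,"g":84,"l":37,"ta":65,"y":62}}
After op 6 (replace /qt/1 12): {"of":23,"qt":[53,12,76],"r":{"f":35,"g":84,"l":37,"ta":65,"y":62}}
After op 7 (add /r/y 25): {"of":23,"qt":[53,12,76],"r":{"f":35,"g":84,"l":37,"ta":65,"y":25}}
After op 8 (remove /qt/0): {"of":23,"qt":[12,76],"r":{"f":35,"g":84,"l":37,"ta":65,"y":25}}
After op 9 (replace /r/y 62): {"of":23,"qt":[12,76],"r":{"f":35,"g":84,"l":37,"ta":65,"y":62}}
After op 10 (add /r 3): {"of":23,"qt":[12,76],"r":3}
After op 11 (replace /qt/1 26): {"of":23,"qt":[12,26],"r":3}
Value at /qt/1: 26

Answer: 26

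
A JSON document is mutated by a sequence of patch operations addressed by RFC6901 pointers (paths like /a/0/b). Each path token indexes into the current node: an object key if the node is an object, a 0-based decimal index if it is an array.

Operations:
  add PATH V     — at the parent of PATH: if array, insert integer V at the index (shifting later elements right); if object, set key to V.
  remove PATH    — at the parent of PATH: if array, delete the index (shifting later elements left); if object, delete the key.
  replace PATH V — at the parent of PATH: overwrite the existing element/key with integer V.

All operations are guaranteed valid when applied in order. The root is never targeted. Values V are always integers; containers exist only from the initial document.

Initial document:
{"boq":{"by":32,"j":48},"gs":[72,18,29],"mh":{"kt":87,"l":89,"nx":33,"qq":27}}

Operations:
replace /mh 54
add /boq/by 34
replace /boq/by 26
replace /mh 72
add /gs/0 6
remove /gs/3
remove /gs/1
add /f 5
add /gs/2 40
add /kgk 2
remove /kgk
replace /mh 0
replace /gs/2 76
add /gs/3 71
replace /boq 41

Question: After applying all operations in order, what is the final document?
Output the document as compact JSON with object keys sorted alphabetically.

After op 1 (replace /mh 54): {"boq":{"by":32,"j":48},"gs":[72,18,29],"mh":54}
After op 2 (add /boq/by 34): {"boq":{"by":34,"j":48},"gs":[72,18,29],"mh":54}
After op 3 (replace /boq/by 26): {"boq":{"by":26,"j":48},"gs":[72,18,29],"mh":54}
After op 4 (replace /mh 72): {"boq":{"by":26,"j":48},"gs":[72,18,29],"mh":72}
After op 5 (add /gs/0 6): {"boq":{"by":26,"j":48},"gs":[6,72,18,29],"mh":72}
After op 6 (remove /gs/3): {"boq":{"by":26,"j":48},"gs":[6,72,18],"mh":72}
After op 7 (remove /gs/1): {"boq":{"by":26,"j":48},"gs":[6,18],"mh":72}
After op 8 (add /f 5): {"boq":{"by":26,"j":48},"f":5,"gs":[6,18],"mh":72}
After op 9 (add /gs/2 40): {"boq":{"by":26,"j":48},"f":5,"gs":[6,18,40],"mh":72}
After op 10 (add /kgk 2): {"boq":{"by":26,"j":48},"f":5,"gs":[6,18,40],"kgk":2,"mh":72}
After op 11 (remove /kgk): {"boq":{"by":26,"j":48},"f":5,"gs":[6,18,40],"mh":72}
After op 12 (replace /mh 0): {"boq":{"by":26,"j":48},"f":5,"gs":[6,18,40],"mh":0}
After op 13 (replace /gs/2 76): {"boq":{"by":26,"j":48},"f":5,"gs":[6,18,76],"mh":0}
After op 14 (add /gs/3 71): {"boq":{"by":26,"j":48},"f":5,"gs":[6,18,76,71],"mh":0}
After op 15 (replace /boq 41): {"boq":41,"f":5,"gs":[6,18,76,71],"mh":0}

Answer: {"boq":41,"f":5,"gs":[6,18,76,71],"mh":0}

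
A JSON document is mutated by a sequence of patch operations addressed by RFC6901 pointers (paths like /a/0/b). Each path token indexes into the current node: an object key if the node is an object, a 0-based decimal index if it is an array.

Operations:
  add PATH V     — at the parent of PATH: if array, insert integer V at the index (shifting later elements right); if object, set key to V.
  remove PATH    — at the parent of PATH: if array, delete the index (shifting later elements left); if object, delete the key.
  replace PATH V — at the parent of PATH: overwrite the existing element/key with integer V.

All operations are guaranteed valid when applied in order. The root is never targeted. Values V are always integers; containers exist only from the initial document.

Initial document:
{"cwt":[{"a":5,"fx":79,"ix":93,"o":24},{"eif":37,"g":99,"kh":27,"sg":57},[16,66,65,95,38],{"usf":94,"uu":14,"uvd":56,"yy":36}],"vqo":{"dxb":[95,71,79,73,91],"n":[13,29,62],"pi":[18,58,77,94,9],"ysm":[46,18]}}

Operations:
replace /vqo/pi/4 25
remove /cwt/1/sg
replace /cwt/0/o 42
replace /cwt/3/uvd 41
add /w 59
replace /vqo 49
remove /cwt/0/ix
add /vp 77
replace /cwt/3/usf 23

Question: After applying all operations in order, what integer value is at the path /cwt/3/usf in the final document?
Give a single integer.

Answer: 23

Derivation:
After op 1 (replace /vqo/pi/4 25): {"cwt":[{"a":5,"fx":79,"ix":93,"o":24},{"eif":37,"g":99,"kh":27,"sg":57},[16,66,65,95,38],{"usf":94,"uu":14,"uvd":56,"yy":36}],"vqo":{"dxb":[95,71,79,73,91],"n":[13,29,62],"pi":[18,58,77,94,25],"ysm":[46,18]}}
After op 2 (remove /cwt/1/sg): {"cwt":[{"a":5,"fx":79,"ix":93,"o":24},{"eif":37,"g":99,"kh":27},[16,66,65,95,38],{"usf":94,"uu":14,"uvd":56,"yy":36}],"vqo":{"dxb":[95,71,79,73,91],"n":[13,29,62],"pi":[18,58,77,94,25],"ysm":[46,18]}}
After op 3 (replace /cwt/0/o 42): {"cwt":[{"a":5,"fx":79,"ix":93,"o":42},{"eif":37,"g":99,"kh":27},[16,66,65,95,38],{"usf":94,"uu":14,"uvd":56,"yy":36}],"vqo":{"dxb":[95,71,79,73,91],"n":[13,29,62],"pi":[18,58,77,94,25],"ysm":[46,18]}}
After op 4 (replace /cwt/3/uvd 41): {"cwt":[{"a":5,"fx":79,"ix":93,"o":42},{"eif":37,"g":99,"kh":27},[16,66,65,95,38],{"usf":94,"uu":14,"uvd":41,"yy":36}],"vqo":{"dxb":[95,71,79,73,91],"n":[13,29,62],"pi":[18,58,77,94,25],"ysm":[46,18]}}
After op 5 (add /w 59): {"cwt":[{"a":5,"fx":79,"ix":93,"o":42},{"eif":37,"g":99,"kh":27},[16,66,65,95,38],{"usf":94,"uu":14,"uvd":41,"yy":36}],"vqo":{"dxb":[95,71,79,73,91],"n":[13,29,62],"pi":[18,58,77,94,25],"ysm":[46,18]},"w":59}
After op 6 (replace /vqo 49): {"cwt":[{"a":5,"fx":79,"ix":93,"o":42},{"eif":37,"g":99,"kh":27},[16,66,65,95,38],{"usf":94,"uu":14,"uvd":41,"yy":36}],"vqo":49,"w":59}
After op 7 (remove /cwt/0/ix): {"cwt":[{"a":5,"fx":79,"o":42},{"eif":37,"g":99,"kh":27},[16,66,65,95,38],{"usf":94,"uu":14,"uvd":41,"yy":36}],"vqo":49,"w":59}
After op 8 (add /vp 77): {"cwt":[{"a":5,"fx":79,"o":42},{"eif":37,"g":99,"kh":27},[16,66,65,95,38],{"usf":94,"uu":14,"uvd":41,"yy":36}],"vp":77,"vqo":49,"w":59}
After op 9 (replace /cwt/3/usf 23): {"cwt":[{"a":5,"fx":79,"o":42},{"eif":37,"g":99,"kh":27},[16,66,65,95,38],{"usf":23,"uu":14,"uvd":41,"yy":36}],"vp":77,"vqo":49,"w":59}
Value at /cwt/3/usf: 23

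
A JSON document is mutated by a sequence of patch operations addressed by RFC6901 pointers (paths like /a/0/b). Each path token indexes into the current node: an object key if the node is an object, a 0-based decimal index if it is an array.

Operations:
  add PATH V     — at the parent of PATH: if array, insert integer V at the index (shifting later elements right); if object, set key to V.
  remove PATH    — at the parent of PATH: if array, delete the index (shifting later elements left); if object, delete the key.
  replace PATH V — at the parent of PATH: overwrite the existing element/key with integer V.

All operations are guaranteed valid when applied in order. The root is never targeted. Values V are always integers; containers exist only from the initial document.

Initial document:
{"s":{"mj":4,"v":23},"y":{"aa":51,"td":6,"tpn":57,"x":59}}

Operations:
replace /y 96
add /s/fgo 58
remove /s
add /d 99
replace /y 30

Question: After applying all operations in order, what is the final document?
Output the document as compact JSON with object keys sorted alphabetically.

Answer: {"d":99,"y":30}

Derivation:
After op 1 (replace /y 96): {"s":{"mj":4,"v":23},"y":96}
After op 2 (add /s/fgo 58): {"s":{"fgo":58,"mj":4,"v":23},"y":96}
After op 3 (remove /s): {"y":96}
After op 4 (add /d 99): {"d":99,"y":96}
After op 5 (replace /y 30): {"d":99,"y":30}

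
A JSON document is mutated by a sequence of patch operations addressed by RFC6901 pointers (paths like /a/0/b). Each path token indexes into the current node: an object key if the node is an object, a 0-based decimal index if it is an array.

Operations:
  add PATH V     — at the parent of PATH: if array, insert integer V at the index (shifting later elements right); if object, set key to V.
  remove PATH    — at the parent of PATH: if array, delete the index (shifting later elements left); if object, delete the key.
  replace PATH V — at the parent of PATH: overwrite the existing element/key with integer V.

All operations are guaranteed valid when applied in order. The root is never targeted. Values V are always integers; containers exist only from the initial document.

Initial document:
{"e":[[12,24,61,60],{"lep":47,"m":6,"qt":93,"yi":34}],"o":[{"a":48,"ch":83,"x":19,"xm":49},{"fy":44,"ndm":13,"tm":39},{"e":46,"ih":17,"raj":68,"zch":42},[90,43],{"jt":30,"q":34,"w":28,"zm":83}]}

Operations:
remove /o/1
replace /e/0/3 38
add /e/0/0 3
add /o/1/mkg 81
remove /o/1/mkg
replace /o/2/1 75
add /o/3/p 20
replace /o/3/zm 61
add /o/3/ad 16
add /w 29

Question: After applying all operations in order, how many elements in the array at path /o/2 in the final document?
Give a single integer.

After op 1 (remove /o/1): {"e":[[12,24,61,60],{"lep":47,"m":6,"qt":93,"yi":34}],"o":[{"a":48,"ch":83,"x":19,"xm":49},{"e":46,"ih":17,"raj":68,"zch":42},[90,43],{"jt":30,"q":34,"w":28,"zm":83}]}
After op 2 (replace /e/0/3 38): {"e":[[12,24,61,38],{"lep":47,"m":6,"qt":93,"yi":34}],"o":[{"a":48,"ch":83,"x":19,"xm":49},{"e":46,"ih":17,"raj":68,"zch":42},[90,43],{"jt":30,"q":34,"w":28,"zm":83}]}
After op 3 (add /e/0/0 3): {"e":[[3,12,24,61,38],{"lep":47,"m":6,"qt":93,"yi":34}],"o":[{"a":48,"ch":83,"x":19,"xm":49},{"e":46,"ih":17,"raj":68,"zch":42},[90,43],{"jt":30,"q":34,"w":28,"zm":83}]}
After op 4 (add /o/1/mkg 81): {"e":[[3,12,24,61,38],{"lep":47,"m":6,"qt":93,"yi":34}],"o":[{"a":48,"ch":83,"x":19,"xm":49},{"e":46,"ih":17,"mkg":81,"raj":68,"zch":42},[90,43],{"jt":30,"q":34,"w":28,"zm":83}]}
After op 5 (remove /o/1/mkg): {"e":[[3,12,24,61,38],{"lep":47,"m":6,"qt":93,"yi":34}],"o":[{"a":48,"ch":83,"x":19,"xm":49},{"e":46,"ih":17,"raj":68,"zch":42},[90,43],{"jt":30,"q":34,"w":28,"zm":83}]}
After op 6 (replace /o/2/1 75): {"e":[[3,12,24,61,38],{"lep":47,"m":6,"qt":93,"yi":34}],"o":[{"a":48,"ch":83,"x":19,"xm":49},{"e":46,"ih":17,"raj":68,"zch":42},[90,75],{"jt":30,"q":34,"w":28,"zm":83}]}
After op 7 (add /o/3/p 20): {"e":[[3,12,24,61,38],{"lep":47,"m":6,"qt":93,"yi":34}],"o":[{"a":48,"ch":83,"x":19,"xm":49},{"e":46,"ih":17,"raj":68,"zch":42},[90,75],{"jt":30,"p":20,"q":34,"w":28,"zm":83}]}
After op 8 (replace /o/3/zm 61): {"e":[[3,12,24,61,38],{"lep":47,"m":6,"qt":93,"yi":34}],"o":[{"a":48,"ch":83,"x":19,"xm":49},{"e":46,"ih":17,"raj":68,"zch":42},[90,75],{"jt":30,"p":20,"q":34,"w":28,"zm":61}]}
After op 9 (add /o/3/ad 16): {"e":[[3,12,24,61,38],{"lep":47,"m":6,"qt":93,"yi":34}],"o":[{"a":48,"ch":83,"x":19,"xm":49},{"e":46,"ih":17,"raj":68,"zch":42},[90,75],{"ad":16,"jt":30,"p":20,"q":34,"w":28,"zm":61}]}
After op 10 (add /w 29): {"e":[[3,12,24,61,38],{"lep":47,"m":6,"qt":93,"yi":34}],"o":[{"a":48,"ch":83,"x":19,"xm":49},{"e":46,"ih":17,"raj":68,"zch":42},[90,75],{"ad":16,"jt":30,"p":20,"q":34,"w":28,"zm":61}],"w":29}
Size at path /o/2: 2

Answer: 2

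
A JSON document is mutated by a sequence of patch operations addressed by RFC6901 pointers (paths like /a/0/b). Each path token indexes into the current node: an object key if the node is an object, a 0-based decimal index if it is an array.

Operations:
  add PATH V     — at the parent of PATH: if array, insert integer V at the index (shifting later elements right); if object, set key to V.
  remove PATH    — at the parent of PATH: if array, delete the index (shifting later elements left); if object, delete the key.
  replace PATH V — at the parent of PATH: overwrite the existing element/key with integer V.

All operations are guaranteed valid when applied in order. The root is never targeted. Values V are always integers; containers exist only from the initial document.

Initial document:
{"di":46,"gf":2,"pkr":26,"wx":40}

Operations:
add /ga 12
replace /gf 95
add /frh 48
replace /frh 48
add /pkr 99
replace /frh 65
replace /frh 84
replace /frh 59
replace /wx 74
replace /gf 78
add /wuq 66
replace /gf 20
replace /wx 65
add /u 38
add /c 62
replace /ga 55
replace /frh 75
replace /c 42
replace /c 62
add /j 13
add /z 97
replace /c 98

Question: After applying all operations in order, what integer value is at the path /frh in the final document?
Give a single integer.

Answer: 75

Derivation:
After op 1 (add /ga 12): {"di":46,"ga":12,"gf":2,"pkr":26,"wx":40}
After op 2 (replace /gf 95): {"di":46,"ga":12,"gf":95,"pkr":26,"wx":40}
After op 3 (add /frh 48): {"di":46,"frh":48,"ga":12,"gf":95,"pkr":26,"wx":40}
After op 4 (replace /frh 48): {"di":46,"frh":48,"ga":12,"gf":95,"pkr":26,"wx":40}
After op 5 (add /pkr 99): {"di":46,"frh":48,"ga":12,"gf":95,"pkr":99,"wx":40}
After op 6 (replace /frh 65): {"di":46,"frh":65,"ga":12,"gf":95,"pkr":99,"wx":40}
After op 7 (replace /frh 84): {"di":46,"frh":84,"ga":12,"gf":95,"pkr":99,"wx":40}
After op 8 (replace /frh 59): {"di":46,"frh":59,"ga":12,"gf":95,"pkr":99,"wx":40}
After op 9 (replace /wx 74): {"di":46,"frh":59,"ga":12,"gf":95,"pkr":99,"wx":74}
After op 10 (replace /gf 78): {"di":46,"frh":59,"ga":12,"gf":78,"pkr":99,"wx":74}
After op 11 (add /wuq 66): {"di":46,"frh":59,"ga":12,"gf":78,"pkr":99,"wuq":66,"wx":74}
After op 12 (replace /gf 20): {"di":46,"frh":59,"ga":12,"gf":20,"pkr":99,"wuq":66,"wx":74}
After op 13 (replace /wx 65): {"di":46,"frh":59,"ga":12,"gf":20,"pkr":99,"wuq":66,"wx":65}
After op 14 (add /u 38): {"di":46,"frh":59,"ga":12,"gf":20,"pkr":99,"u":38,"wuq":66,"wx":65}
After op 15 (add /c 62): {"c":62,"di":46,"frh":59,"ga":12,"gf":20,"pkr":99,"u":38,"wuq":66,"wx":65}
After op 16 (replace /ga 55): {"c":62,"di":46,"frh":59,"ga":55,"gf":20,"pkr":99,"u":38,"wuq":66,"wx":65}
After op 17 (replace /frh 75): {"c":62,"di":46,"frh":75,"ga":55,"gf":20,"pkr":99,"u":38,"wuq":66,"wx":65}
After op 18 (replace /c 42): {"c":42,"di":46,"frh":75,"ga":55,"gf":20,"pkr":99,"u":38,"wuq":66,"wx":65}
After op 19 (replace /c 62): {"c":62,"di":46,"frh":75,"ga":55,"gf":20,"pkr":99,"u":38,"wuq":66,"wx":65}
After op 20 (add /j 13): {"c":62,"di":46,"frh":75,"ga":55,"gf":20,"j":13,"pkr":99,"u":38,"wuq":66,"wx":65}
After op 21 (add /z 97): {"c":62,"di":46,"frh":75,"ga":55,"gf":20,"j":13,"pkr":99,"u":38,"wuq":66,"wx":65,"z":97}
After op 22 (replace /c 98): {"c":98,"di":46,"frh":75,"ga":55,"gf":20,"j":13,"pkr":99,"u":38,"wuq":66,"wx":65,"z":97}
Value at /frh: 75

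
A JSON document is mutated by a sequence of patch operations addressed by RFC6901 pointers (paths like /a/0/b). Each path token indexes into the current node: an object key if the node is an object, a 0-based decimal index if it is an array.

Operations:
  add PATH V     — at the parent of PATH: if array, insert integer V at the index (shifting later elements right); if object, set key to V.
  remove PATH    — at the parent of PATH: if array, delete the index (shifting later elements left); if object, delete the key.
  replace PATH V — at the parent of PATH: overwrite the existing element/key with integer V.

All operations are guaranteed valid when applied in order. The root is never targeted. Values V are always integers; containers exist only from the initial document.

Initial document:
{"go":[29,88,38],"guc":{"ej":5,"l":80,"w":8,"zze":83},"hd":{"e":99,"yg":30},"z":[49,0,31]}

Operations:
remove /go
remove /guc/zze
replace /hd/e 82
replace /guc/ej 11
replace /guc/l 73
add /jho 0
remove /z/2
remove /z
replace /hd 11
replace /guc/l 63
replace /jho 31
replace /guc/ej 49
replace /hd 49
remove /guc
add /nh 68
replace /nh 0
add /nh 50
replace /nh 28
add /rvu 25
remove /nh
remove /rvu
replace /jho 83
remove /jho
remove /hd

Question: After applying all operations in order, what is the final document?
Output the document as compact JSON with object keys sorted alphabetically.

Answer: {}

Derivation:
After op 1 (remove /go): {"guc":{"ej":5,"l":80,"w":8,"zze":83},"hd":{"e":99,"yg":30},"z":[49,0,31]}
After op 2 (remove /guc/zze): {"guc":{"ej":5,"l":80,"w":8},"hd":{"e":99,"yg":30},"z":[49,0,31]}
After op 3 (replace /hd/e 82): {"guc":{"ej":5,"l":80,"w":8},"hd":{"e":82,"yg":30},"z":[49,0,31]}
After op 4 (replace /guc/ej 11): {"guc":{"ej":11,"l":80,"w":8},"hd":{"e":82,"yg":30},"z":[49,0,31]}
After op 5 (replace /guc/l 73): {"guc":{"ej":11,"l":73,"w":8},"hd":{"e":82,"yg":30},"z":[49,0,31]}
After op 6 (add /jho 0): {"guc":{"ej":11,"l":73,"w":8},"hd":{"e":82,"yg":30},"jho":0,"z":[49,0,31]}
After op 7 (remove /z/2): {"guc":{"ej":11,"l":73,"w":8},"hd":{"e":82,"yg":30},"jho":0,"z":[49,0]}
After op 8 (remove /z): {"guc":{"ej":11,"l":73,"w":8},"hd":{"e":82,"yg":30},"jho":0}
After op 9 (replace /hd 11): {"guc":{"ej":11,"l":73,"w":8},"hd":11,"jho":0}
After op 10 (replace /guc/l 63): {"guc":{"ej":11,"l":63,"w":8},"hd":11,"jho":0}
After op 11 (replace /jho 31): {"guc":{"ej":11,"l":63,"w":8},"hd":11,"jho":31}
After op 12 (replace /guc/ej 49): {"guc":{"ej":49,"l":63,"w":8},"hd":11,"jho":31}
After op 13 (replace /hd 49): {"guc":{"ej":49,"l":63,"w":8},"hd":49,"jho":31}
After op 14 (remove /guc): {"hd":49,"jho":31}
After op 15 (add /nh 68): {"hd":49,"jho":31,"nh":68}
After op 16 (replace /nh 0): {"hd":49,"jho":31,"nh":0}
After op 17 (add /nh 50): {"hd":49,"jho":31,"nh":50}
After op 18 (replace /nh 28): {"hd":49,"jho":31,"nh":28}
After op 19 (add /rvu 25): {"hd":49,"jho":31,"nh":28,"rvu":25}
After op 20 (remove /nh): {"hd":49,"jho":31,"rvu":25}
After op 21 (remove /rvu): {"hd":49,"jho":31}
After op 22 (replace /jho 83): {"hd":49,"jho":83}
After op 23 (remove /jho): {"hd":49}
After op 24 (remove /hd): {}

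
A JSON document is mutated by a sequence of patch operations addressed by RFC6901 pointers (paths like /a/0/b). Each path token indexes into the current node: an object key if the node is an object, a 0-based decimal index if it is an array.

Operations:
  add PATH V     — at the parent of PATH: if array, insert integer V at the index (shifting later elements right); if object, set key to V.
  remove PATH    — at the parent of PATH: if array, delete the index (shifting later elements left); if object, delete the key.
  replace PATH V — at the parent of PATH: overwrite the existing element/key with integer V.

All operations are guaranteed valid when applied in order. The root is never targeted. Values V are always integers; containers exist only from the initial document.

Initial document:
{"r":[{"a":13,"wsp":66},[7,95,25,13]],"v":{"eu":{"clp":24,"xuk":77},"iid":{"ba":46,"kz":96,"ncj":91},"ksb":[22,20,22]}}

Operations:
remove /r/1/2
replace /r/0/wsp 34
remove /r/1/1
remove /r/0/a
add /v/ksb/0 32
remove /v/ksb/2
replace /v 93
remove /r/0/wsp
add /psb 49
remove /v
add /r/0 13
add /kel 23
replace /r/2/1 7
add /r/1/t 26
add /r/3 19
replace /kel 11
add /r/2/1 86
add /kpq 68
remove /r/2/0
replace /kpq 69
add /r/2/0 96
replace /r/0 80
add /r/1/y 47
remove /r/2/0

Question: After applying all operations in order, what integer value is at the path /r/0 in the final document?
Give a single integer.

After op 1 (remove /r/1/2): {"r":[{"a":13,"wsp":66},[7,95,13]],"v":{"eu":{"clp":24,"xuk":77},"iid":{"ba":46,"kz":96,"ncj":91},"ksb":[22,20,22]}}
After op 2 (replace /r/0/wsp 34): {"r":[{"a":13,"wsp":34},[7,95,13]],"v":{"eu":{"clp":24,"xuk":77},"iid":{"ba":46,"kz":96,"ncj":91},"ksb":[22,20,22]}}
After op 3 (remove /r/1/1): {"r":[{"a":13,"wsp":34},[7,13]],"v":{"eu":{"clp":24,"xuk":77},"iid":{"ba":46,"kz":96,"ncj":91},"ksb":[22,20,22]}}
After op 4 (remove /r/0/a): {"r":[{"wsp":34},[7,13]],"v":{"eu":{"clp":24,"xuk":77},"iid":{"ba":46,"kz":96,"ncj":91},"ksb":[22,20,22]}}
After op 5 (add /v/ksb/0 32): {"r":[{"wsp":34},[7,13]],"v":{"eu":{"clp":24,"xuk":77},"iid":{"ba":46,"kz":96,"ncj":91},"ksb":[32,22,20,22]}}
After op 6 (remove /v/ksb/2): {"r":[{"wsp":34},[7,13]],"v":{"eu":{"clp":24,"xuk":77},"iid":{"ba":46,"kz":96,"ncj":91},"ksb":[32,22,22]}}
After op 7 (replace /v 93): {"r":[{"wsp":34},[7,13]],"v":93}
After op 8 (remove /r/0/wsp): {"r":[{},[7,13]],"v":93}
After op 9 (add /psb 49): {"psb":49,"r":[{},[7,13]],"v":93}
After op 10 (remove /v): {"psb":49,"r":[{},[7,13]]}
After op 11 (add /r/0 13): {"psb":49,"r":[13,{},[7,13]]}
After op 12 (add /kel 23): {"kel":23,"psb":49,"r":[13,{},[7,13]]}
After op 13 (replace /r/2/1 7): {"kel":23,"psb":49,"r":[13,{},[7,7]]}
After op 14 (add /r/1/t 26): {"kel":23,"psb":49,"r":[13,{"t":26},[7,7]]}
After op 15 (add /r/3 19): {"kel":23,"psb":49,"r":[13,{"t":26},[7,7],19]}
After op 16 (replace /kel 11): {"kel":11,"psb":49,"r":[13,{"t":26},[7,7],19]}
After op 17 (add /r/2/1 86): {"kel":11,"psb":49,"r":[13,{"t":26},[7,86,7],19]}
After op 18 (add /kpq 68): {"kel":11,"kpq":68,"psb":49,"r":[13,{"t":26},[7,86,7],19]}
After op 19 (remove /r/2/0): {"kel":11,"kpq":68,"psb":49,"r":[13,{"t":26},[86,7],19]}
After op 20 (replace /kpq 69): {"kel":11,"kpq":69,"psb":49,"r":[13,{"t":26},[86,7],19]}
After op 21 (add /r/2/0 96): {"kel":11,"kpq":69,"psb":49,"r":[13,{"t":26},[96,86,7],19]}
After op 22 (replace /r/0 80): {"kel":11,"kpq":69,"psb":49,"r":[80,{"t":26},[96,86,7],19]}
After op 23 (add /r/1/y 47): {"kel":11,"kpq":69,"psb":49,"r":[80,{"t":26,"y":47},[96,86,7],19]}
After op 24 (remove /r/2/0): {"kel":11,"kpq":69,"psb":49,"r":[80,{"t":26,"y":47},[86,7],19]}
Value at /r/0: 80

Answer: 80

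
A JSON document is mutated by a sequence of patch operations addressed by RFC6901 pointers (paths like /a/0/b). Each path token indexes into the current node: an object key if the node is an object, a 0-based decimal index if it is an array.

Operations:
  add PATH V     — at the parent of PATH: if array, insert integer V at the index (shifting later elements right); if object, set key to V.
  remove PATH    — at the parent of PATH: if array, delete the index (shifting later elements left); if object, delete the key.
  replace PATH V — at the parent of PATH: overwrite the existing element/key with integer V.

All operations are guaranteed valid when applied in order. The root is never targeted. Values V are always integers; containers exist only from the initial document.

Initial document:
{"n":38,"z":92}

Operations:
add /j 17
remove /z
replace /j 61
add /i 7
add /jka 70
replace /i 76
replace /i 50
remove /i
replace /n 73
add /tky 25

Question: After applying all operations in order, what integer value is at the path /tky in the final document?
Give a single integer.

After op 1 (add /j 17): {"j":17,"n":38,"z":92}
After op 2 (remove /z): {"j":17,"n":38}
After op 3 (replace /j 61): {"j":61,"n":38}
After op 4 (add /i 7): {"i":7,"j":61,"n":38}
After op 5 (add /jka 70): {"i":7,"j":61,"jka":70,"n":38}
After op 6 (replace /i 76): {"i":76,"j":61,"jka":70,"n":38}
After op 7 (replace /i 50): {"i":50,"j":61,"jka":70,"n":38}
After op 8 (remove /i): {"j":61,"jka":70,"n":38}
After op 9 (replace /n 73): {"j":61,"jka":70,"n":73}
After op 10 (add /tky 25): {"j":61,"jka":70,"n":73,"tky":25}
Value at /tky: 25

Answer: 25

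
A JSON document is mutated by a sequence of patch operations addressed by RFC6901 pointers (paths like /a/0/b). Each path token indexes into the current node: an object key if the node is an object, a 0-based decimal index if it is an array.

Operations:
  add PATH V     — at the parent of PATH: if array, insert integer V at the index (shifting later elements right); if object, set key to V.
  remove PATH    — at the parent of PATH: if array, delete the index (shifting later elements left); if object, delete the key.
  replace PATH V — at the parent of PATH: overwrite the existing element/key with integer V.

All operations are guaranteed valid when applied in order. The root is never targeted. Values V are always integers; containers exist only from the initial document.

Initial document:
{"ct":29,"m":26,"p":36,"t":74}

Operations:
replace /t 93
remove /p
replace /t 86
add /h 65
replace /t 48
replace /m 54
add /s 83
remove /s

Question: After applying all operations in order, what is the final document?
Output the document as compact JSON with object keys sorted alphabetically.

After op 1 (replace /t 93): {"ct":29,"m":26,"p":36,"t":93}
After op 2 (remove /p): {"ct":29,"m":26,"t":93}
After op 3 (replace /t 86): {"ct":29,"m":26,"t":86}
After op 4 (add /h 65): {"ct":29,"h":65,"m":26,"t":86}
After op 5 (replace /t 48): {"ct":29,"h":65,"m":26,"t":48}
After op 6 (replace /m 54): {"ct":29,"h":65,"m":54,"t":48}
After op 7 (add /s 83): {"ct":29,"h":65,"m":54,"s":83,"t":48}
After op 8 (remove /s): {"ct":29,"h":65,"m":54,"t":48}

Answer: {"ct":29,"h":65,"m":54,"t":48}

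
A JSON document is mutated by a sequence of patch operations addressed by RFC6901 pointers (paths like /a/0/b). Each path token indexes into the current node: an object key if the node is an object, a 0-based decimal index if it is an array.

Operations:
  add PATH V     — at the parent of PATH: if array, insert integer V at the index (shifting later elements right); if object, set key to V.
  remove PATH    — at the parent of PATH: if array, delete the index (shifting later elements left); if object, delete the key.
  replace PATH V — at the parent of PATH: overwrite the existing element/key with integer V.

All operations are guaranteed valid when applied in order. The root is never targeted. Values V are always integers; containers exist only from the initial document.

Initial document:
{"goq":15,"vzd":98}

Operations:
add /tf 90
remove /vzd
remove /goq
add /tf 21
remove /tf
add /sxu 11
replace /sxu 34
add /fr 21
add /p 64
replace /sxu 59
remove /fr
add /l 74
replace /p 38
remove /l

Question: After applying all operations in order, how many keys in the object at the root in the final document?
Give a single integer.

After op 1 (add /tf 90): {"goq":15,"tf":90,"vzd":98}
After op 2 (remove /vzd): {"goq":15,"tf":90}
After op 3 (remove /goq): {"tf":90}
After op 4 (add /tf 21): {"tf":21}
After op 5 (remove /tf): {}
After op 6 (add /sxu 11): {"sxu":11}
After op 7 (replace /sxu 34): {"sxu":34}
After op 8 (add /fr 21): {"fr":21,"sxu":34}
After op 9 (add /p 64): {"fr":21,"p":64,"sxu":34}
After op 10 (replace /sxu 59): {"fr":21,"p":64,"sxu":59}
After op 11 (remove /fr): {"p":64,"sxu":59}
After op 12 (add /l 74): {"l":74,"p":64,"sxu":59}
After op 13 (replace /p 38): {"l":74,"p":38,"sxu":59}
After op 14 (remove /l): {"p":38,"sxu":59}
Size at the root: 2

Answer: 2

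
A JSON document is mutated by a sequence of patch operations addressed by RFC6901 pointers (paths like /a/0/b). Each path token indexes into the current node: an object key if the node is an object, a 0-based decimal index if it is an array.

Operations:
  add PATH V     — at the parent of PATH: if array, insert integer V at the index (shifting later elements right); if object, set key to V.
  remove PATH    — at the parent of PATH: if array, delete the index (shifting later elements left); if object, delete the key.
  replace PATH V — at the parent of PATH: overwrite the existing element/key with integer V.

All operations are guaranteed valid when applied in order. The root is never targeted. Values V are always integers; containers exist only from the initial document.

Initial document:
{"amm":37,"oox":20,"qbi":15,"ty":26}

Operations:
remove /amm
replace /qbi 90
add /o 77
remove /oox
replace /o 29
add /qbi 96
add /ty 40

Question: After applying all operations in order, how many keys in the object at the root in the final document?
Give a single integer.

Answer: 3

Derivation:
After op 1 (remove /amm): {"oox":20,"qbi":15,"ty":26}
After op 2 (replace /qbi 90): {"oox":20,"qbi":90,"ty":26}
After op 3 (add /o 77): {"o":77,"oox":20,"qbi":90,"ty":26}
After op 4 (remove /oox): {"o":77,"qbi":90,"ty":26}
After op 5 (replace /o 29): {"o":29,"qbi":90,"ty":26}
After op 6 (add /qbi 96): {"o":29,"qbi":96,"ty":26}
After op 7 (add /ty 40): {"o":29,"qbi":96,"ty":40}
Size at the root: 3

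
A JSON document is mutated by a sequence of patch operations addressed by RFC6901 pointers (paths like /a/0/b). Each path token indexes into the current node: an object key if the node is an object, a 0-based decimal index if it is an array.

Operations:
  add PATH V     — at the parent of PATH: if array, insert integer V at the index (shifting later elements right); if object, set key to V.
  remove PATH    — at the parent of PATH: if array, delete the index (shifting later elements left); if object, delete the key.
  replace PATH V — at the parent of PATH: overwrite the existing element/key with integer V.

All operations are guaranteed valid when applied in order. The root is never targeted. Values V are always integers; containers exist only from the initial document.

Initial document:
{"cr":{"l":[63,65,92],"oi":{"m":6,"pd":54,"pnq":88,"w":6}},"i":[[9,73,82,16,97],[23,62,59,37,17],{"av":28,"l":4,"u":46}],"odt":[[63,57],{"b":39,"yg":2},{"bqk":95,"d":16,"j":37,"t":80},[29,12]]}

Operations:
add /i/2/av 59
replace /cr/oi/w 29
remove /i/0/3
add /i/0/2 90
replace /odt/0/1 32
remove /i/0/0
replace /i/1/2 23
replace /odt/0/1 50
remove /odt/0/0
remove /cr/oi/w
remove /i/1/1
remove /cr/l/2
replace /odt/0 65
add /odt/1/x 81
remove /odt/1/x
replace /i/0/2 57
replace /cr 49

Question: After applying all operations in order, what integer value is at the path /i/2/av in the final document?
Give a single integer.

Answer: 59

Derivation:
After op 1 (add /i/2/av 59): {"cr":{"l":[63,65,92],"oi":{"m":6,"pd":54,"pnq":88,"w":6}},"i":[[9,73,82,16,97],[23,62,59,37,17],{"av":59,"l":4,"u":46}],"odt":[[63,57],{"b":39,"yg":2},{"bqk":95,"d":16,"j":37,"t":80},[29,12]]}
After op 2 (replace /cr/oi/w 29): {"cr":{"l":[63,65,92],"oi":{"m":6,"pd":54,"pnq":88,"w":29}},"i":[[9,73,82,16,97],[23,62,59,37,17],{"av":59,"l":4,"u":46}],"odt":[[63,57],{"b":39,"yg":2},{"bqk":95,"d":16,"j":37,"t":80},[29,12]]}
After op 3 (remove /i/0/3): {"cr":{"l":[63,65,92],"oi":{"m":6,"pd":54,"pnq":88,"w":29}},"i":[[9,73,82,97],[23,62,59,37,17],{"av":59,"l":4,"u":46}],"odt":[[63,57],{"b":39,"yg":2},{"bqk":95,"d":16,"j":37,"t":80},[29,12]]}
After op 4 (add /i/0/2 90): {"cr":{"l":[63,65,92],"oi":{"m":6,"pd":54,"pnq":88,"w":29}},"i":[[9,73,90,82,97],[23,62,59,37,17],{"av":59,"l":4,"u":46}],"odt":[[63,57],{"b":39,"yg":2},{"bqk":95,"d":16,"j":37,"t":80},[29,12]]}
After op 5 (replace /odt/0/1 32): {"cr":{"l":[63,65,92],"oi":{"m":6,"pd":54,"pnq":88,"w":29}},"i":[[9,73,90,82,97],[23,62,59,37,17],{"av":59,"l":4,"u":46}],"odt":[[63,32],{"b":39,"yg":2},{"bqk":95,"d":16,"j":37,"t":80},[29,12]]}
After op 6 (remove /i/0/0): {"cr":{"l":[63,65,92],"oi":{"m":6,"pd":54,"pnq":88,"w":29}},"i":[[73,90,82,97],[23,62,59,37,17],{"av":59,"l":4,"u":46}],"odt":[[63,32],{"b":39,"yg":2},{"bqk":95,"d":16,"j":37,"t":80},[29,12]]}
After op 7 (replace /i/1/2 23): {"cr":{"l":[63,65,92],"oi":{"m":6,"pd":54,"pnq":88,"w":29}},"i":[[73,90,82,97],[23,62,23,37,17],{"av":59,"l":4,"u":46}],"odt":[[63,32],{"b":39,"yg":2},{"bqk":95,"d":16,"j":37,"t":80},[29,12]]}
After op 8 (replace /odt/0/1 50): {"cr":{"l":[63,65,92],"oi":{"m":6,"pd":54,"pnq":88,"w":29}},"i":[[73,90,82,97],[23,62,23,37,17],{"av":59,"l":4,"u":46}],"odt":[[63,50],{"b":39,"yg":2},{"bqk":95,"d":16,"j":37,"t":80},[29,12]]}
After op 9 (remove /odt/0/0): {"cr":{"l":[63,65,92],"oi":{"m":6,"pd":54,"pnq":88,"w":29}},"i":[[73,90,82,97],[23,62,23,37,17],{"av":59,"l":4,"u":46}],"odt":[[50],{"b":39,"yg":2},{"bqk":95,"d":16,"j":37,"t":80},[29,12]]}
After op 10 (remove /cr/oi/w): {"cr":{"l":[63,65,92],"oi":{"m":6,"pd":54,"pnq":88}},"i":[[73,90,82,97],[23,62,23,37,17],{"av":59,"l":4,"u":46}],"odt":[[50],{"b":39,"yg":2},{"bqk":95,"d":16,"j":37,"t":80},[29,12]]}
After op 11 (remove /i/1/1): {"cr":{"l":[63,65,92],"oi":{"m":6,"pd":54,"pnq":88}},"i":[[73,90,82,97],[23,23,37,17],{"av":59,"l":4,"u":46}],"odt":[[50],{"b":39,"yg":2},{"bqk":95,"d":16,"j":37,"t":80},[29,12]]}
After op 12 (remove /cr/l/2): {"cr":{"l":[63,65],"oi":{"m":6,"pd":54,"pnq":88}},"i":[[73,90,82,97],[23,23,37,17],{"av":59,"l":4,"u":46}],"odt":[[50],{"b":39,"yg":2},{"bqk":95,"d":16,"j":37,"t":80},[29,12]]}
After op 13 (replace /odt/0 65): {"cr":{"l":[63,65],"oi":{"m":6,"pd":54,"pnq":88}},"i":[[73,90,82,97],[23,23,37,17],{"av":59,"l":4,"u":46}],"odt":[65,{"b":39,"yg":2},{"bqk":95,"d":16,"j":37,"t":80},[29,12]]}
After op 14 (add /odt/1/x 81): {"cr":{"l":[63,65],"oi":{"m":6,"pd":54,"pnq":88}},"i":[[73,90,82,97],[23,23,37,17],{"av":59,"l":4,"u":46}],"odt":[65,{"b":39,"x":81,"yg":2},{"bqk":95,"d":16,"j":37,"t":80},[29,12]]}
After op 15 (remove /odt/1/x): {"cr":{"l":[63,65],"oi":{"m":6,"pd":54,"pnq":88}},"i":[[73,90,82,97],[23,23,37,17],{"av":59,"l":4,"u":46}],"odt":[65,{"b":39,"yg":2},{"bqk":95,"d":16,"j":37,"t":80},[29,12]]}
After op 16 (replace /i/0/2 57): {"cr":{"l":[63,65],"oi":{"m":6,"pd":54,"pnq":88}},"i":[[73,90,57,97],[23,23,37,17],{"av":59,"l":4,"u":46}],"odt":[65,{"b":39,"yg":2},{"bqk":95,"d":16,"j":37,"t":80},[29,12]]}
After op 17 (replace /cr 49): {"cr":49,"i":[[73,90,57,97],[23,23,37,17],{"av":59,"l":4,"u":46}],"odt":[65,{"b":39,"yg":2},{"bqk":95,"d":16,"j":37,"t":80},[29,12]]}
Value at /i/2/av: 59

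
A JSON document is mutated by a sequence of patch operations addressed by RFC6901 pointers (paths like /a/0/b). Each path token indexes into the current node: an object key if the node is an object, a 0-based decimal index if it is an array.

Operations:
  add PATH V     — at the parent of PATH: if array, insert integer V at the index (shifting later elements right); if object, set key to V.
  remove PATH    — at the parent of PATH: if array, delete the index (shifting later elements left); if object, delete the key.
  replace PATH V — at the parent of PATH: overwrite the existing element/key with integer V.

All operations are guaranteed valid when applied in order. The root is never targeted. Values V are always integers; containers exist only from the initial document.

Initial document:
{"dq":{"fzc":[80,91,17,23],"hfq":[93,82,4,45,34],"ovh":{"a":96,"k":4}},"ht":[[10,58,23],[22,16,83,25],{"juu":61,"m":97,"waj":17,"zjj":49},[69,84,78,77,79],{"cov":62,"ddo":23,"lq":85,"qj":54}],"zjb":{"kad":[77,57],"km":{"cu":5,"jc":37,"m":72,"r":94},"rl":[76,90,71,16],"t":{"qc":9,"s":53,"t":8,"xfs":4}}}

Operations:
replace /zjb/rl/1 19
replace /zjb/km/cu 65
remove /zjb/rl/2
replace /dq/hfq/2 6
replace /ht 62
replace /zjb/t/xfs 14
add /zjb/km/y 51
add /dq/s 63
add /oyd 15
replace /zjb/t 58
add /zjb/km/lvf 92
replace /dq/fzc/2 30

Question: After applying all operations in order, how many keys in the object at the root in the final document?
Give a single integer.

Answer: 4

Derivation:
After op 1 (replace /zjb/rl/1 19): {"dq":{"fzc":[80,91,17,23],"hfq":[93,82,4,45,34],"ovh":{"a":96,"k":4}},"ht":[[10,58,23],[22,16,83,25],{"juu":61,"m":97,"waj":17,"zjj":49},[69,84,78,77,79],{"cov":62,"ddo":23,"lq":85,"qj":54}],"zjb":{"kad":[77,57],"km":{"cu":5,"jc":37,"m":72,"r":94},"rl":[76,19,71,16],"t":{"qc":9,"s":53,"t":8,"xfs":4}}}
After op 2 (replace /zjb/km/cu 65): {"dq":{"fzc":[80,91,17,23],"hfq":[93,82,4,45,34],"ovh":{"a":96,"k":4}},"ht":[[10,58,23],[22,16,83,25],{"juu":61,"m":97,"waj":17,"zjj":49},[69,84,78,77,79],{"cov":62,"ddo":23,"lq":85,"qj":54}],"zjb":{"kad":[77,57],"km":{"cu":65,"jc":37,"m":72,"r":94},"rl":[76,19,71,16],"t":{"qc":9,"s":53,"t":8,"xfs":4}}}
After op 3 (remove /zjb/rl/2): {"dq":{"fzc":[80,91,17,23],"hfq":[93,82,4,45,34],"ovh":{"a":96,"k":4}},"ht":[[10,58,23],[22,16,83,25],{"juu":61,"m":97,"waj":17,"zjj":49},[69,84,78,77,79],{"cov":62,"ddo":23,"lq":85,"qj":54}],"zjb":{"kad":[77,57],"km":{"cu":65,"jc":37,"m":72,"r":94},"rl":[76,19,16],"t":{"qc":9,"s":53,"t":8,"xfs":4}}}
After op 4 (replace /dq/hfq/2 6): {"dq":{"fzc":[80,91,17,23],"hfq":[93,82,6,45,34],"ovh":{"a":96,"k":4}},"ht":[[10,58,23],[22,16,83,25],{"juu":61,"m":97,"waj":17,"zjj":49},[69,84,78,77,79],{"cov":62,"ddo":23,"lq":85,"qj":54}],"zjb":{"kad":[77,57],"km":{"cu":65,"jc":37,"m":72,"r":94},"rl":[76,19,16],"t":{"qc":9,"s":53,"t":8,"xfs":4}}}
After op 5 (replace /ht 62): {"dq":{"fzc":[80,91,17,23],"hfq":[93,82,6,45,34],"ovh":{"a":96,"k":4}},"ht":62,"zjb":{"kad":[77,57],"km":{"cu":65,"jc":37,"m":72,"r":94},"rl":[76,19,16],"t":{"qc":9,"s":53,"t":8,"xfs":4}}}
After op 6 (replace /zjb/t/xfs 14): {"dq":{"fzc":[80,91,17,23],"hfq":[93,82,6,45,34],"ovh":{"a":96,"k":4}},"ht":62,"zjb":{"kad":[77,57],"km":{"cu":65,"jc":37,"m":72,"r":94},"rl":[76,19,16],"t":{"qc":9,"s":53,"t":8,"xfs":14}}}
After op 7 (add /zjb/km/y 51): {"dq":{"fzc":[80,91,17,23],"hfq":[93,82,6,45,34],"ovh":{"a":96,"k":4}},"ht":62,"zjb":{"kad":[77,57],"km":{"cu":65,"jc":37,"m":72,"r":94,"y":51},"rl":[76,19,16],"t":{"qc":9,"s":53,"t":8,"xfs":14}}}
After op 8 (add /dq/s 63): {"dq":{"fzc":[80,91,17,23],"hfq":[93,82,6,45,34],"ovh":{"a":96,"k":4},"s":63},"ht":62,"zjb":{"kad":[77,57],"km":{"cu":65,"jc":37,"m":72,"r":94,"y":51},"rl":[76,19,16],"t":{"qc":9,"s":53,"t":8,"xfs":14}}}
After op 9 (add /oyd 15): {"dq":{"fzc":[80,91,17,23],"hfq":[93,82,6,45,34],"ovh":{"a":96,"k":4},"s":63},"ht":62,"oyd":15,"zjb":{"kad":[77,57],"km":{"cu":65,"jc":37,"m":72,"r":94,"y":51},"rl":[76,19,16],"t":{"qc":9,"s":53,"t":8,"xfs":14}}}
After op 10 (replace /zjb/t 58): {"dq":{"fzc":[80,91,17,23],"hfq":[93,82,6,45,34],"ovh":{"a":96,"k":4},"s":63},"ht":62,"oyd":15,"zjb":{"kad":[77,57],"km":{"cu":65,"jc":37,"m":72,"r":94,"y":51},"rl":[76,19,16],"t":58}}
After op 11 (add /zjb/km/lvf 92): {"dq":{"fzc":[80,91,17,23],"hfq":[93,82,6,45,34],"ovh":{"a":96,"k":4},"s":63},"ht":62,"oyd":15,"zjb":{"kad":[77,57],"km":{"cu":65,"jc":37,"lvf":92,"m":72,"r":94,"y":51},"rl":[76,19,16],"t":58}}
After op 12 (replace /dq/fzc/2 30): {"dq":{"fzc":[80,91,30,23],"hfq":[93,82,6,45,34],"ovh":{"a":96,"k":4},"s":63},"ht":62,"oyd":15,"zjb":{"kad":[77,57],"km":{"cu":65,"jc":37,"lvf":92,"m":72,"r":94,"y":51},"rl":[76,19,16],"t":58}}
Size at the root: 4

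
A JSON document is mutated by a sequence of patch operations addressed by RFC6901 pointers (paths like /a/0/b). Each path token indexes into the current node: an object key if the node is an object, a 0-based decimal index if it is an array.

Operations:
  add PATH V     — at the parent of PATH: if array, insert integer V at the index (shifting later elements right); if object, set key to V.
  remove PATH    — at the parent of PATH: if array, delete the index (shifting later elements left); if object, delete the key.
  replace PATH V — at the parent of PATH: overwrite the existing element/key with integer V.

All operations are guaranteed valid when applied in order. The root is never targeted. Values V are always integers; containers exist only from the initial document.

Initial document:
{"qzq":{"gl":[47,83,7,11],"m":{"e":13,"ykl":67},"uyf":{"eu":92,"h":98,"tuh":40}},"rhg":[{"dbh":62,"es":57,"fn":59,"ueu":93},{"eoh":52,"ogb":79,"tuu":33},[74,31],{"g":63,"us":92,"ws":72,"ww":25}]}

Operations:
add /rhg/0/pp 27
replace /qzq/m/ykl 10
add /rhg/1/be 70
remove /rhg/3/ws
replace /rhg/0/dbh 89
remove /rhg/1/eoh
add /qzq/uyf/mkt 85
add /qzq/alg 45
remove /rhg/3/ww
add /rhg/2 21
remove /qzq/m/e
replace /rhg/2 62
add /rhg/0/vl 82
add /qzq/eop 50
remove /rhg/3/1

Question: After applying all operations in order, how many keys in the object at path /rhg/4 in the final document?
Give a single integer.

After op 1 (add /rhg/0/pp 27): {"qzq":{"gl":[47,83,7,11],"m":{"e":13,"ykl":67},"uyf":{"eu":92,"h":98,"tuh":40}},"rhg":[{"dbh":62,"es":57,"fn":59,"pp":27,"ueu":93},{"eoh":52,"ogb":79,"tuu":33},[74,31],{"g":63,"us":92,"ws":72,"ww":25}]}
After op 2 (replace /qzq/m/ykl 10): {"qzq":{"gl":[47,83,7,11],"m":{"e":13,"ykl":10},"uyf":{"eu":92,"h":98,"tuh":40}},"rhg":[{"dbh":62,"es":57,"fn":59,"pp":27,"ueu":93},{"eoh":52,"ogb":79,"tuu":33},[74,31],{"g":63,"us":92,"ws":72,"ww":25}]}
After op 3 (add /rhg/1/be 70): {"qzq":{"gl":[47,83,7,11],"m":{"e":13,"ykl":10},"uyf":{"eu":92,"h":98,"tuh":40}},"rhg":[{"dbh":62,"es":57,"fn":59,"pp":27,"ueu":93},{"be":70,"eoh":52,"ogb":79,"tuu":33},[74,31],{"g":63,"us":92,"ws":72,"ww":25}]}
After op 4 (remove /rhg/3/ws): {"qzq":{"gl":[47,83,7,11],"m":{"e":13,"ykl":10},"uyf":{"eu":92,"h":98,"tuh":40}},"rhg":[{"dbh":62,"es":57,"fn":59,"pp":27,"ueu":93},{"be":70,"eoh":52,"ogb":79,"tuu":33},[74,31],{"g":63,"us":92,"ww":25}]}
After op 5 (replace /rhg/0/dbh 89): {"qzq":{"gl":[47,83,7,11],"m":{"e":13,"ykl":10},"uyf":{"eu":92,"h":98,"tuh":40}},"rhg":[{"dbh":89,"es":57,"fn":59,"pp":27,"ueu":93},{"be":70,"eoh":52,"ogb":79,"tuu":33},[74,31],{"g":63,"us":92,"ww":25}]}
After op 6 (remove /rhg/1/eoh): {"qzq":{"gl":[47,83,7,11],"m":{"e":13,"ykl":10},"uyf":{"eu":92,"h":98,"tuh":40}},"rhg":[{"dbh":89,"es":57,"fn":59,"pp":27,"ueu":93},{"be":70,"ogb":79,"tuu":33},[74,31],{"g":63,"us":92,"ww":25}]}
After op 7 (add /qzq/uyf/mkt 85): {"qzq":{"gl":[47,83,7,11],"m":{"e":13,"ykl":10},"uyf":{"eu":92,"h":98,"mkt":85,"tuh":40}},"rhg":[{"dbh":89,"es":57,"fn":59,"pp":27,"ueu":93},{"be":70,"ogb":79,"tuu":33},[74,31],{"g":63,"us":92,"ww":25}]}
After op 8 (add /qzq/alg 45): {"qzq":{"alg":45,"gl":[47,83,7,11],"m":{"e":13,"ykl":10},"uyf":{"eu":92,"h":98,"mkt":85,"tuh":40}},"rhg":[{"dbh":89,"es":57,"fn":59,"pp":27,"ueu":93},{"be":70,"ogb":79,"tuu":33},[74,31],{"g":63,"us":92,"ww":25}]}
After op 9 (remove /rhg/3/ww): {"qzq":{"alg":45,"gl":[47,83,7,11],"m":{"e":13,"ykl":10},"uyf":{"eu":92,"h":98,"mkt":85,"tuh":40}},"rhg":[{"dbh":89,"es":57,"fn":59,"pp":27,"ueu":93},{"be":70,"ogb":79,"tuu":33},[74,31],{"g":63,"us":92}]}
After op 10 (add /rhg/2 21): {"qzq":{"alg":45,"gl":[47,83,7,11],"m":{"e":13,"ykl":10},"uyf":{"eu":92,"h":98,"mkt":85,"tuh":40}},"rhg":[{"dbh":89,"es":57,"fn":59,"pp":27,"ueu":93},{"be":70,"ogb":79,"tuu":33},21,[74,31],{"g":63,"us":92}]}
After op 11 (remove /qzq/m/e): {"qzq":{"alg":45,"gl":[47,83,7,11],"m":{"ykl":10},"uyf":{"eu":92,"h":98,"mkt":85,"tuh":40}},"rhg":[{"dbh":89,"es":57,"fn":59,"pp":27,"ueu":93},{"be":70,"ogb":79,"tuu":33},21,[74,31],{"g":63,"us":92}]}
After op 12 (replace /rhg/2 62): {"qzq":{"alg":45,"gl":[47,83,7,11],"m":{"ykl":10},"uyf":{"eu":92,"h":98,"mkt":85,"tuh":40}},"rhg":[{"dbh":89,"es":57,"fn":59,"pp":27,"ueu":93},{"be":70,"ogb":79,"tuu":33},62,[74,31],{"g":63,"us":92}]}
After op 13 (add /rhg/0/vl 82): {"qzq":{"alg":45,"gl":[47,83,7,11],"m":{"ykl":10},"uyf":{"eu":92,"h":98,"mkt":85,"tuh":40}},"rhg":[{"dbh":89,"es":57,"fn":59,"pp":27,"ueu":93,"vl":82},{"be":70,"ogb":79,"tuu":33},62,[74,31],{"g":63,"us":92}]}
After op 14 (add /qzq/eop 50): {"qzq":{"alg":45,"eop":50,"gl":[47,83,7,11],"m":{"ykl":10},"uyf":{"eu":92,"h":98,"mkt":85,"tuh":40}},"rhg":[{"dbh":89,"es":57,"fn":59,"pp":27,"ueu":93,"vl":82},{"be":70,"ogb":79,"tuu":33},62,[74,31],{"g":63,"us":92}]}
After op 15 (remove /rhg/3/1): {"qzq":{"alg":45,"eop":50,"gl":[47,83,7,11],"m":{"ykl":10},"uyf":{"eu":92,"h":98,"mkt":85,"tuh":40}},"rhg":[{"dbh":89,"es":57,"fn":59,"pp":27,"ueu":93,"vl":82},{"be":70,"ogb":79,"tuu":33},62,[74],{"g":63,"us":92}]}
Size at path /rhg/4: 2

Answer: 2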